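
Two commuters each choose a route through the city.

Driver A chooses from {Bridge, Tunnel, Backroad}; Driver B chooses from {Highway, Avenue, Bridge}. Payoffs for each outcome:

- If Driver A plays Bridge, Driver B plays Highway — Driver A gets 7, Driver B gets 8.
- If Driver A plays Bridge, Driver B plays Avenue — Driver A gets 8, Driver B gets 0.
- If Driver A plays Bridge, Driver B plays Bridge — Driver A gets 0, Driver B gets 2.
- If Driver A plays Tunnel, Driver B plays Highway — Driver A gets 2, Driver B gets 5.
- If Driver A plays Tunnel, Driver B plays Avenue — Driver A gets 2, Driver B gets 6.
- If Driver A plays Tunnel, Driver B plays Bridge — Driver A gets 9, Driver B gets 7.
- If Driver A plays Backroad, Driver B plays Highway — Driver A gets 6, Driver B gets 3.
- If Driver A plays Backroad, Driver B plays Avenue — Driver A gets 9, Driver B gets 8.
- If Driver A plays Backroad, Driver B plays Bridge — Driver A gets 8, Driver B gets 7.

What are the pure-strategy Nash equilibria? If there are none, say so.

(Bridge, Highway): Driver A gets 7, best alternative 6; Driver B gets 8, best alternative 2. No profitable deviation — NE.
(Bridge, Avenue): Driver A can switch to Backroad (8 → 9). Not NE.
(Bridge, Bridge): Driver A can switch to Tunnel (0 → 9). Not NE.
(Tunnel, Highway): Driver A can switch to Bridge (2 → 7). Not NE.
(Tunnel, Avenue): Driver A can switch to Bridge (2 → 8). Not NE.
(Tunnel, Bridge): Driver A gets 9, best alternative 8; Driver B gets 7, best alternative 6. No profitable deviation — NE.
(Backroad, Highway): Driver A can switch to Bridge (6 → 7). Not NE.
(Backroad, Avenue): Driver A gets 9, best alternative 8; Driver B gets 8, best alternative 7. No profitable deviation — NE.
(Backroad, Bridge): Driver A can switch to Tunnel (8 → 9). Not NE.

(Bridge, Highway) and (Tunnel, Bridge) and (Backroad, Avenue)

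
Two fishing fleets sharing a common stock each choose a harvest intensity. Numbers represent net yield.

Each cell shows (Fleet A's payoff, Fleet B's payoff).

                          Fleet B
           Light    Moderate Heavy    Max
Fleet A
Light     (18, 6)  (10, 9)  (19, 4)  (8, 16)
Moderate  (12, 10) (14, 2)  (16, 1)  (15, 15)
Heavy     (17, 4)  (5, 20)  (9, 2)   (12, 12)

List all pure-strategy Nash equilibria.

Fleet A against Light: payoffs 18, 12, 17 → best response Light.
Fleet A against Moderate: payoffs 10, 14, 5 → best response Moderate.
Fleet A against Heavy: payoffs 19, 16, 9 → best response Light.
Fleet A against Max: payoffs 8, 15, 12 → best response Moderate.
Fleet B against Light: payoffs 6, 9, 4, 16 → best response Max.
Fleet B against Moderate: payoffs 10, 2, 1, 15 → best response Max.
Fleet B against Heavy: payoffs 4, 20, 2, 12 → best response Moderate.
Mutual best responses: (Moderate, Max).

Pure NE: (Moderate, Max)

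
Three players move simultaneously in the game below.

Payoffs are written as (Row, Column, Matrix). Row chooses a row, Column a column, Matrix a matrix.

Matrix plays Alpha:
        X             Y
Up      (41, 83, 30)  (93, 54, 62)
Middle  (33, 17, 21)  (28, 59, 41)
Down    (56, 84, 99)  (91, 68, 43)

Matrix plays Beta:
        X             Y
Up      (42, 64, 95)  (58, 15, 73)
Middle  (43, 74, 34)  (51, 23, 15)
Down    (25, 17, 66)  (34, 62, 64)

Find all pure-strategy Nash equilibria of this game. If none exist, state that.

(Middle, X, Beta) and (Down, X, Alpha)

(Up, X, Alpha): Row can switch to Down (41 → 56). Not NE.
(Up, X, Beta): Row can switch to Middle (42 → 43). Not NE.
(Up, Y, Alpha): Column can switch to X (54 → 83). Not NE.
(Up, Y, Beta): Column can switch to X (15 → 64). Not NE.
(Middle, X, Alpha): Row can switch to Up (33 → 41). Not NE.
(Middle, X, Beta): Row gets 43, best alternative 42; Column gets 74, best alternative 23; Matrix gets 34, best alternative 21. No profitable deviation — NE.
(Middle, Y, Alpha): Row can switch to Up (28 → 93). Not NE.
(Middle, Y, Beta): Row can switch to Up (51 → 58). Not NE.
(Down, X, Alpha): Row gets 56, best alternative 41; Column gets 84, best alternative 68; Matrix gets 99, best alternative 66. No profitable deviation — NE.
(Down, X, Beta): Row can switch to Up (25 → 42). Not NE.
(Down, Y, Alpha): Row can switch to Up (91 → 93). Not NE.
(Down, Y, Beta): Row can switch to Up (34 → 58). Not NE.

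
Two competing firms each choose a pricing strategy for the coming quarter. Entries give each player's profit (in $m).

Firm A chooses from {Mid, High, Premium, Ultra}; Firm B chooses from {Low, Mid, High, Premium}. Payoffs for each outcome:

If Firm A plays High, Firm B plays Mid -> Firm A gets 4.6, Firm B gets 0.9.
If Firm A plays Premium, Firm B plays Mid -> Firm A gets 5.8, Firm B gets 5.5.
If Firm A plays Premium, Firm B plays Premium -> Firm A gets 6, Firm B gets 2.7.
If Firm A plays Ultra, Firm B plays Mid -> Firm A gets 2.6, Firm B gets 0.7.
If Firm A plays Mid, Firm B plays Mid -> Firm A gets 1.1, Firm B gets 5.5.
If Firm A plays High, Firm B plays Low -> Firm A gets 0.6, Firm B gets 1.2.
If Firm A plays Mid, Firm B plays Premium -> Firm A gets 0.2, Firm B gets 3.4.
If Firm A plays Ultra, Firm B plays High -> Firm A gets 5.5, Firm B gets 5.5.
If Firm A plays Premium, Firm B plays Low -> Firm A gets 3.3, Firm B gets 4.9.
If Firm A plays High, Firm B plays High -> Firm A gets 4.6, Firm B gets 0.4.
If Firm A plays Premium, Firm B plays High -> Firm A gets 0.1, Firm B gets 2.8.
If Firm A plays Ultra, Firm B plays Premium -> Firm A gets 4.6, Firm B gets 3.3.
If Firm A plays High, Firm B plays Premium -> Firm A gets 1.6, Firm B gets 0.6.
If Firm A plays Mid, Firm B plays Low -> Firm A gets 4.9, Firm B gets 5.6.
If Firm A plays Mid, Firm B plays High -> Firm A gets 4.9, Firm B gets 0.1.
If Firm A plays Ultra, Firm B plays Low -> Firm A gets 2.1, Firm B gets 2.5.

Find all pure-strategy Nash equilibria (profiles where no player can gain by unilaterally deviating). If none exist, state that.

(Mid, Low), (Premium, Mid), (Ultra, High)

Check each profile: it is a Nash equilibrium iff no player can strictly gain by switching unilaterally.
(Mid, Low): Firm A gets 4.9, best alternative 3.3; Firm B gets 5.6, best alternative 5.5. No profitable deviation — NE.
(Mid, Mid): Firm A can switch to High (1.1 → 4.6). Not NE.
(Mid, High): Firm A can switch to Ultra (4.9 → 5.5). Not NE.
(Mid, Premium): Firm A can switch to High (0.2 → 1.6). Not NE.
(High, Low): Firm A can switch to Mid (0.6 → 4.9). Not NE.
(High, Mid): Firm A can switch to Premium (4.6 → 5.8). Not NE.
(High, High): Firm A can switch to Mid (4.6 → 4.9). Not NE.
(High, Premium): Firm A can switch to Premium (1.6 → 6). Not NE.
(Premium, Low): Firm A can switch to Mid (3.3 → 4.9). Not NE.
(Premium, Mid): Firm A gets 5.8, best alternative 4.6; Firm B gets 5.5, best alternative 4.9. No profitable deviation — NE.
(Ultra, High): Firm A gets 5.5, best alternative 4.9; Firm B gets 5.5, best alternative 3.3. No profitable deviation — NE.
(The remaining 5 profiles each have a profitable deviation by the same check.)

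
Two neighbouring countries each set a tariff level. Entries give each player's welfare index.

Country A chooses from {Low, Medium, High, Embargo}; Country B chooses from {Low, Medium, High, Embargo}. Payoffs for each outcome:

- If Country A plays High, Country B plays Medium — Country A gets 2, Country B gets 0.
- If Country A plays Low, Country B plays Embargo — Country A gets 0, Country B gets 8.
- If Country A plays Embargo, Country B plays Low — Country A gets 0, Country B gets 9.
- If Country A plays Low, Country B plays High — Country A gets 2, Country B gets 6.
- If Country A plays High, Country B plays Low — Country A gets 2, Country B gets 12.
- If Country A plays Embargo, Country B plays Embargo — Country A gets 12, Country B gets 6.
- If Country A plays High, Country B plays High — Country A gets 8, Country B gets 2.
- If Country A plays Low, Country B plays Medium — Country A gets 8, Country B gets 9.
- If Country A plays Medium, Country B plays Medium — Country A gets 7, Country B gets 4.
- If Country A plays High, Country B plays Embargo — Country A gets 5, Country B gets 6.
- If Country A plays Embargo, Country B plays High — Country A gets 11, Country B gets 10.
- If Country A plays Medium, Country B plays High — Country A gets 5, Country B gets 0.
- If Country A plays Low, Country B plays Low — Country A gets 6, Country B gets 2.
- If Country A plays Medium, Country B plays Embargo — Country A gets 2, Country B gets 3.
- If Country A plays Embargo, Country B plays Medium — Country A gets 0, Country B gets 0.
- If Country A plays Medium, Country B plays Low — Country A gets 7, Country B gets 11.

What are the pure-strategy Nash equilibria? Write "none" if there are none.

Mark each player's best response to every combination of opponents' strategies; a profile where every player is best-responding is a pure Nash equilibrium.
Country A against Low: payoffs 6, 7, 2, 0 → best response Medium.
Country A against Medium: payoffs 8, 7, 2, 0 → best response Low.
Country A against High: payoffs 2, 5, 8, 11 → best response Embargo.
Country A against Embargo: payoffs 0, 2, 5, 12 → best response Embargo.
Country B against Low: payoffs 2, 9, 6, 8 → best response Medium.
Country B against Medium: payoffs 11, 4, 0, 3 → best response Low.
Country B against High: payoffs 12, 0, 2, 6 → best response Low.
Country B against Embargo: payoffs 9, 0, 10, 6 → best response High.
Mutual best responses: (Low, Medium); (Medium, Low); (Embargo, High).

The pure Nash equilibria are (Low, Medium) and (Medium, Low) and (Embargo, High).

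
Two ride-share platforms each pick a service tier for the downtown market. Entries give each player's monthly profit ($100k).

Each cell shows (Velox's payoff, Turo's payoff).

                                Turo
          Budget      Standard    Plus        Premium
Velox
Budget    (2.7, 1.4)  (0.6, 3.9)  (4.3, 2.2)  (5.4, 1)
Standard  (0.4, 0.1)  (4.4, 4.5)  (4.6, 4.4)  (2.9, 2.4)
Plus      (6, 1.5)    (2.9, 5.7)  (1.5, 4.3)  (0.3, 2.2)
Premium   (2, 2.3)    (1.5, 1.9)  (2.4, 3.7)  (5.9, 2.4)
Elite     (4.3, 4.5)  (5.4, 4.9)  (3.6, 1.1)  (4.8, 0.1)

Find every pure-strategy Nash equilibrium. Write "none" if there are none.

(Budget, Budget): Velox can switch to Plus (2.7 → 6). Not NE.
(Budget, Standard): Velox can switch to Standard (0.6 → 4.4). Not NE.
(Budget, Plus): Velox can switch to Standard (4.3 → 4.6). Not NE.
(Budget, Premium): Velox can switch to Premium (5.4 → 5.9). Not NE.
(Standard, Budget): Velox can switch to Budget (0.4 → 2.7). Not NE.
(Standard, Standard): Velox can switch to Elite (4.4 → 5.4). Not NE.
(Elite, Standard): Velox gets 5.4, best alternative 4.4; Turo gets 4.9, best alternative 4.5. No profitable deviation — NE.
(The remaining 13 profiles each have a profitable deviation by the same check.)

The unique pure-strategy Nash equilibrium is (Elite, Standard).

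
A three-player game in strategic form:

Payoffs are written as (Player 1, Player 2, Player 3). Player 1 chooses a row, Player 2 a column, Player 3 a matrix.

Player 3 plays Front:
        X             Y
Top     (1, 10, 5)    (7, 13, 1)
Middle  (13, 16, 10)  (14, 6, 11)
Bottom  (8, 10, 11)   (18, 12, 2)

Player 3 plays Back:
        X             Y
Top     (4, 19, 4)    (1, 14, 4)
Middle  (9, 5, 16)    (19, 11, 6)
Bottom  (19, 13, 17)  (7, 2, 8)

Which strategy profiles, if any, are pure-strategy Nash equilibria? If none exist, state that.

For each strategy profile, look for a profitable unilateral deviation.
(Top, X, Front): Player 1 can switch to Middle (1 → 13). Not NE.
(Top, X, Back): Player 1 can switch to Middle (4 → 9). Not NE.
(Top, Y, Front): Player 1 can switch to Middle (7 → 14). Not NE.
(Top, Y, Back): Player 1 can switch to Middle (1 → 19). Not NE.
(Middle, X, Front): Player 3 can switch to Back (10 → 16). Not NE.
(Middle, X, Back): Player 1 can switch to Bottom (9 → 19). Not NE.
(Bottom, X, Back): Player 1 gets 19, best alternative 9; Player 2 gets 13, best alternative 2; Player 3 gets 17, best alternative 11. No profitable deviation — NE.
(The remaining 5 profiles each have a profitable deviation by the same check.)

Pure NE: (Bottom, X, Back)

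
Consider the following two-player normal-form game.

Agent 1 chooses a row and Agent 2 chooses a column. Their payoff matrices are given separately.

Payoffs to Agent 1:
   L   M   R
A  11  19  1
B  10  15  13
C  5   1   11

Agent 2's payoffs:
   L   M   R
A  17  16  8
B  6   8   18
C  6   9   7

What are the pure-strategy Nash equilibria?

Agent 1 against L: payoffs 11, 10, 5 → best response A.
Agent 1 against M: payoffs 19, 15, 1 → best response A.
Agent 1 against R: payoffs 1, 13, 11 → best response B.
Agent 2 against A: payoffs 17, 16, 8 → best response L.
Agent 2 against B: payoffs 6, 8, 18 → best response R.
Agent 2 against C: payoffs 6, 9, 7 → best response M.
Mutual best responses: (A, L); (B, R).

The pure Nash equilibria are (A, L); (B, R).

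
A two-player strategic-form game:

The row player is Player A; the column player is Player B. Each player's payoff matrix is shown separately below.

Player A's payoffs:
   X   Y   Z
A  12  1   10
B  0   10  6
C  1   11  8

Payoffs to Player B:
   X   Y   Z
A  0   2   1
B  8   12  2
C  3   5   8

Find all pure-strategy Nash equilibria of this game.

For each player, find the best response to each opponent profile; mutual best responses are the pure NE.
Player A against X: payoffs 12, 0, 1 → best response A.
Player A against Y: payoffs 1, 10, 11 → best response C.
Player A against Z: payoffs 10, 6, 8 → best response A.
Player B against A: payoffs 0, 2, 1 → best response Y.
Player B against B: payoffs 8, 12, 2 → best response Y.
Player B against C: payoffs 3, 5, 8 → best response Z.
No profile is a mutual best response for all players.

No pure-strategy Nash equilibrium.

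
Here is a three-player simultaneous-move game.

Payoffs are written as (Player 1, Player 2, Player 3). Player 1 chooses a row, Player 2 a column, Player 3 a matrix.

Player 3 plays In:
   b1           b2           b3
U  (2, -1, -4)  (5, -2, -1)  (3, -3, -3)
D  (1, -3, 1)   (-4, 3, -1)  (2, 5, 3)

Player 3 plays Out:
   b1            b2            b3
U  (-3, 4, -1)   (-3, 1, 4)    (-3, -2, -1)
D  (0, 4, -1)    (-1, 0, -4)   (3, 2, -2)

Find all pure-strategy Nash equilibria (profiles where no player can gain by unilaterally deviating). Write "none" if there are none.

(U, b1, In): Player 3 can switch to Out (-4 → -1). Not NE.
(U, b1, Out): Player 1 can switch to D (-3 → 0). Not NE.
(U, b2, In): Player 2 can switch to b1 (-2 → -1). Not NE.
(U, b2, Out): Player 1 can switch to D (-3 → -1). Not NE.
(U, b3, In): Player 2 can switch to b1 (-3 → -1). Not NE.
(U, b3, Out): Player 1 can switch to D (-3 → 3). Not NE.
(D, b1, In): Player 1 can switch to U (1 → 2). Not NE.
(D, b1, Out): Player 3 can switch to In (-1 → 1). Not NE.
(D, b2, In): Player 1 can switch to U (-4 → 5). Not NE.
(D, b2, Out): Player 2 can switch to b1 (0 → 4). Not NE.
(The remaining 2 profiles each have a profitable deviation by the same check.)

This game has no pure Nash equilibrium.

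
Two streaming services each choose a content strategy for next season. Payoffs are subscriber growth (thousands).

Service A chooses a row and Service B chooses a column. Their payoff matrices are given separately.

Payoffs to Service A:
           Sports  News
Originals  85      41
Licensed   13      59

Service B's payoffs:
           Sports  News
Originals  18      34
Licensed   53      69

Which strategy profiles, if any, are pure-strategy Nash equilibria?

The unique pure-strategy Nash equilibrium is (Licensed, News).

(Originals, Sports): Service B can switch to News (18 → 34). Not NE.
(Originals, News): Service A can switch to Licensed (41 → 59). Not NE.
(Licensed, Sports): Service A can switch to Originals (13 → 85). Not NE.
(Licensed, News): Service A gets 59, best alternative 41; Service B gets 69, best alternative 53. No profitable deviation — NE.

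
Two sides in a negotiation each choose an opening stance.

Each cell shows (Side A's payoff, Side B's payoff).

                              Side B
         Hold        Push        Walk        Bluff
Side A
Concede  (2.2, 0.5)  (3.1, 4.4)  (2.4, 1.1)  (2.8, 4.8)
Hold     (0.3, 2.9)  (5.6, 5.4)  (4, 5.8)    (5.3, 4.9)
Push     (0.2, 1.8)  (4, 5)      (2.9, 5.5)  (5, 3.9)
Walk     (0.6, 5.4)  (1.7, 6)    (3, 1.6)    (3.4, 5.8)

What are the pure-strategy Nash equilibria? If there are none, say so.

For each strategy profile, look for a profitable unilateral deviation.
(Concede, Hold): Side B can switch to Push (0.5 → 4.4). Not NE.
(Concede, Push): Side A can switch to Hold (3.1 → 5.6). Not NE.
(Concede, Walk): Side A can switch to Hold (2.4 → 4). Not NE.
(Concede, Bluff): Side A can switch to Hold (2.8 → 5.3). Not NE.
(Hold, Hold): Side A can switch to Concede (0.3 → 2.2). Not NE.
(Hold, Push): Side B can switch to Walk (5.4 → 5.8). Not NE.
(Hold, Walk): Side A gets 4, best alternative 3; Side B gets 5.8, best alternative 5.4. No profitable deviation — NE.
(Hold, Bluff): Side B can switch to Push (4.9 → 5.4). Not NE.
(Push, Hold): Side A can switch to Concede (0.2 → 2.2). Not NE.
(Push, Push): Side A can switch to Hold (4 → 5.6). Not NE.
(Push, Walk): Side A can switch to Hold (2.9 → 4). Not NE.
(Push, Bluff): Side A can switch to Hold (5 → 5.3). Not NE.
(Walk, Hold): Side A can switch to Concede (0.6 → 2.2). Not NE.
(The remaining 3 profiles each have a profitable deviation by the same check.)

(Hold, Walk)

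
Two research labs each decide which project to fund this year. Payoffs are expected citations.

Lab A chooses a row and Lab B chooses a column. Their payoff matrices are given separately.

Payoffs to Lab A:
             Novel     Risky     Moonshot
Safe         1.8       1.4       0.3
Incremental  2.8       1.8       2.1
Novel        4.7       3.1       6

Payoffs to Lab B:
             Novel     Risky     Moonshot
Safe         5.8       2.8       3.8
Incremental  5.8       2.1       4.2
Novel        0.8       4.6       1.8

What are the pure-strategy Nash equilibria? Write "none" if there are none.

Lab A against Novel: payoffs 1.8, 2.8, 4.7 → best response Novel.
Lab A against Risky: payoffs 1.4, 1.8, 3.1 → best response Novel.
Lab A against Moonshot: payoffs 0.3, 2.1, 6 → best response Novel.
Lab B against Safe: payoffs 5.8, 2.8, 3.8 → best response Novel.
Lab B against Incremental: payoffs 5.8, 2.1, 4.2 → best response Novel.
Lab B against Novel: payoffs 0.8, 4.6, 1.8 → best response Risky.
Mutual best responses: (Novel, Risky).

The unique pure-strategy Nash equilibrium is (Novel, Risky).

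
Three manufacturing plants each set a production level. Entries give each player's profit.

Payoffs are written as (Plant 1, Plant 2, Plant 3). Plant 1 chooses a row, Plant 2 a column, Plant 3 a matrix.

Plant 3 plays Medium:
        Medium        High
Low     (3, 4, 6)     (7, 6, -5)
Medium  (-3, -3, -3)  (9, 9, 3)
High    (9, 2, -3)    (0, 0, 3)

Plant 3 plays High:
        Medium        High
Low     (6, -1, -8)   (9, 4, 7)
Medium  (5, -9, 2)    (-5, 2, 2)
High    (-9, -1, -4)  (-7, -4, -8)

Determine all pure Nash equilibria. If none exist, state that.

The pure Nash equilibria are (Low, High, High) and (Medium, High, Medium) and (High, Medium, Medium).

Plant 1 against (Medium, Medium): payoffs 3, -3, 9 → best response High.
Plant 1 against (Medium, High): payoffs 6, 5, -9 → best response Low.
Plant 1 against (High, Medium): payoffs 7, 9, 0 → best response Medium.
Plant 1 against (High, High): payoffs 9, -5, -7 → best response Low.
Plant 2 against (Low, Medium): payoffs 4, 6 → best response High.
Plant 2 against (Low, High): payoffs -1, 4 → best response High.
Plant 2 against (Medium, Medium): payoffs -3, 9 → best response High.
Plant 2 against (Medium, High): payoffs -9, 2 → best response High.
Plant 2 against (High, Medium): payoffs 2, 0 → best response Medium.
Plant 2 against (High, High): payoffs -1, -4 → best response Medium.
Plant 3 against (Low, Medium): payoffs 6, -8 → best response Medium.
Plant 3 against (Low, High): payoffs -5, 7 → best response High.
Plant 3 against (Medium, Medium): payoffs -3, 2 → best response High.
Plant 3 against (Medium, High): payoffs 3, 2 → best response Medium.
Plant 3 against (High, Medium): payoffs -3, -4 → best response Medium.
Plant 3 against (High, High): payoffs 3, -8 → best response Medium.
Mutual best responses: (Low, High, High); (Medium, High, Medium); (High, Medium, Medium).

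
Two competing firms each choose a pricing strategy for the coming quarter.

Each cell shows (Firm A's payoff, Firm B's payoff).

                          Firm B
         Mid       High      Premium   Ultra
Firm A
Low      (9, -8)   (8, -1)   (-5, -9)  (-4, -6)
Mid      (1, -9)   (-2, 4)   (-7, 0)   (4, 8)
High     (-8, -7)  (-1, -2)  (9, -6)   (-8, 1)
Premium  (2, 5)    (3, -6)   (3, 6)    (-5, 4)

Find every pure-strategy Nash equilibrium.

(Low, Mid): Firm B can switch to High (-8 → -1). Not NE.
(Low, High): Firm A gets 8, best alternative 3; Firm B gets -1, best alternative -6. No profitable deviation — NE.
(Low, Premium): Firm A can switch to High (-5 → 9). Not NE.
(Low, Ultra): Firm A can switch to Mid (-4 → 4). Not NE.
(Mid, Mid): Firm A can switch to Low (1 → 9). Not NE.
(Mid, High): Firm A can switch to Low (-2 → 8). Not NE.
(Mid, Premium): Firm A can switch to Low (-7 → -5). Not NE.
(Mid, Ultra): Firm A gets 4, best alternative -4; Firm B gets 8, best alternative 4. No profitable deviation — NE.
(High, Mid): Firm A can switch to Low (-8 → 9). Not NE.
(High, High): Firm A can switch to Low (-1 → 8). Not NE.
(High, Premium): Firm B can switch to High (-6 → -2). Not NE.
(High, Ultra): Firm A can switch to Low (-8 → -4). Not NE.
(The remaining 4 profiles each have a profitable deviation by the same check.)

(Low, High) and (Mid, Ultra)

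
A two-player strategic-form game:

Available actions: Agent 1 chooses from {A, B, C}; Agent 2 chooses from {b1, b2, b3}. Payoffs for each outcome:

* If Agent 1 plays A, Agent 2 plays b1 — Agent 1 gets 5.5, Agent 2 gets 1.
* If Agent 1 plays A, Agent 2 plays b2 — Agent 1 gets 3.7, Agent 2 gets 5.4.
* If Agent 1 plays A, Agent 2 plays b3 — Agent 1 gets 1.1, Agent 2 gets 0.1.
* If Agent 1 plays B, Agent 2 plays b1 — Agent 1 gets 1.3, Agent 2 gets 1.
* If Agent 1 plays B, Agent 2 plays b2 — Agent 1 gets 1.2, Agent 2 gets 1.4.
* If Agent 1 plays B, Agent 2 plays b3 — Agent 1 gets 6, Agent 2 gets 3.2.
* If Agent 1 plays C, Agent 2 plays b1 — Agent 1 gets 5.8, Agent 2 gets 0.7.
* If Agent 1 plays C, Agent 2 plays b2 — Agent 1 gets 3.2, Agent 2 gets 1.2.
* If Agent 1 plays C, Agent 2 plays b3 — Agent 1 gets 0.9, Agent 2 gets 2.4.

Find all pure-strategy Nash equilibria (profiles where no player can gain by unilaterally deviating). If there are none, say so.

(A, b1): Agent 1 can switch to C (5.5 → 5.8). Not NE.
(A, b2): Agent 1 gets 3.7, best alternative 3.2; Agent 2 gets 5.4, best alternative 1. No profitable deviation — NE.
(A, b3): Agent 1 can switch to B (1.1 → 6). Not NE.
(B, b1): Agent 1 can switch to A (1.3 → 5.5). Not NE.
(B, b2): Agent 1 can switch to A (1.2 → 3.7). Not NE.
(B, b3): Agent 1 gets 6, best alternative 1.1; Agent 2 gets 3.2, best alternative 1.4. No profitable deviation — NE.
(C, b1): Agent 2 can switch to b2 (0.7 → 1.2). Not NE.
(C, b2): Agent 1 can switch to A (3.2 → 3.7). Not NE.
(C, b3): Agent 1 can switch to A (0.9 → 1.1). Not NE.

(A, b2); (B, b3)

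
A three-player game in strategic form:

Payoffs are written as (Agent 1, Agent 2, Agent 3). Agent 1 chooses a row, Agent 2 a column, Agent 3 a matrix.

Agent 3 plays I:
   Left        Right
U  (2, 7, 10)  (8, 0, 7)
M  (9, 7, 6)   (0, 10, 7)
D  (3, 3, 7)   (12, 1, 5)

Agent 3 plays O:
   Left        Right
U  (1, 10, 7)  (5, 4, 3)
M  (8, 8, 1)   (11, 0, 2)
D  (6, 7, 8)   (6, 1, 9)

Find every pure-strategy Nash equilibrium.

Agent 1 against (Left, I): payoffs 2, 9, 3 → best response M.
Agent 1 against (Left, O): payoffs 1, 8, 6 → best response M.
Agent 1 against (Right, I): payoffs 8, 0, 12 → best response D.
Agent 1 against (Right, O): payoffs 5, 11, 6 → best response M.
Agent 2 against (U, I): payoffs 7, 0 → best response Left.
Agent 2 against (U, O): payoffs 10, 4 → best response Left.
Agent 2 against (M, I): payoffs 7, 10 → best response Right.
Agent 2 against (M, O): payoffs 8, 0 → best response Left.
Agent 2 against (D, I): payoffs 3, 1 → best response Left.
Agent 2 against (D, O): payoffs 7, 1 → best response Left.
Agent 3 against (U, Left): payoffs 10, 7 → best response I.
Agent 3 against (U, Right): payoffs 7, 3 → best response I.
Agent 3 against (M, Left): payoffs 6, 1 → best response I.
Agent 3 against (M, Right): payoffs 7, 2 → best response I.
Agent 3 against (D, Left): payoffs 7, 8 → best response O.
Agent 3 against (D, Right): payoffs 5, 9 → best response O.
No profile is a mutual best response for all players.

There is no pure-strategy Nash equilibrium.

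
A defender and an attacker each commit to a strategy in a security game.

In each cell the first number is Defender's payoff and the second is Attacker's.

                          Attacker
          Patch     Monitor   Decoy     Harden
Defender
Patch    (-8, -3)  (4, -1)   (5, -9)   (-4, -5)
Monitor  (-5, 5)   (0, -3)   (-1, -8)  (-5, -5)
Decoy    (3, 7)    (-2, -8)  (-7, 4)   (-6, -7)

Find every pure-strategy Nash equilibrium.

Defender against Patch: payoffs -8, -5, 3 → best response Decoy.
Defender against Monitor: payoffs 4, 0, -2 → best response Patch.
Defender against Decoy: payoffs 5, -1, -7 → best response Patch.
Defender against Harden: payoffs -4, -5, -6 → best response Patch.
Attacker against Patch: payoffs -3, -1, -9, -5 → best response Monitor.
Attacker against Monitor: payoffs 5, -3, -8, -5 → best response Patch.
Attacker against Decoy: payoffs 7, -8, 4, -7 → best response Patch.
Mutual best responses: (Patch, Monitor); (Decoy, Patch).

Pure-strategy Nash equilibria: (Patch, Monitor); (Decoy, Patch)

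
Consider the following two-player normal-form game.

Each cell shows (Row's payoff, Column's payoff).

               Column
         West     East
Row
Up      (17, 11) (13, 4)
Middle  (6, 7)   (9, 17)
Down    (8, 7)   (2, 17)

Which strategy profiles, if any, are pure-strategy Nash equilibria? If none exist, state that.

Mark each player's best response to every combination of opponents' strategies; a profile where every player is best-responding is a pure Nash equilibrium.
Row against West: payoffs 17, 6, 8 → best response Up.
Row against East: payoffs 13, 9, 2 → best response Up.
Column against Up: payoffs 11, 4 → best response West.
Column against Middle: payoffs 7, 17 → best response East.
Column against Down: payoffs 7, 17 → best response East.
Mutual best responses: (Up, West).

The unique pure-strategy Nash equilibrium is (Up, West).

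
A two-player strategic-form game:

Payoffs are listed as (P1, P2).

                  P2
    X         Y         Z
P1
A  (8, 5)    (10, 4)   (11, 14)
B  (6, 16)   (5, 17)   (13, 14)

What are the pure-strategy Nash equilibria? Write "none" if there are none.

(A, X): P2 can switch to Z (5 → 14). Not NE.
(A, Y): P2 can switch to X (4 → 5). Not NE.
(A, Z): P1 can switch to B (11 → 13). Not NE.
(B, X): P1 can switch to A (6 → 8). Not NE.
(B, Y): P1 can switch to A (5 → 10). Not NE.
(B, Z): P2 can switch to X (14 → 16). Not NE.

This game has no pure Nash equilibrium.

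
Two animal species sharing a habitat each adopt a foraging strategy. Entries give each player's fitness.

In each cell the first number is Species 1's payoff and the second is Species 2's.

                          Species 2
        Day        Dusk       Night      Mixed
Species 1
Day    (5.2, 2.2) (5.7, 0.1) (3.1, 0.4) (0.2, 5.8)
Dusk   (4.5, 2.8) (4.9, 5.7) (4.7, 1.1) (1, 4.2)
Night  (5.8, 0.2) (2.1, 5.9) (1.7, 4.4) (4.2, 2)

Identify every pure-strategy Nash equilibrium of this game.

none

For each player, find the best response to each opponent profile; mutual best responses are the pure NE.
Species 1 against Day: payoffs 5.2, 4.5, 5.8 → best response Night.
Species 1 against Dusk: payoffs 5.7, 4.9, 2.1 → best response Day.
Species 1 against Night: payoffs 3.1, 4.7, 1.7 → best response Dusk.
Species 1 against Mixed: payoffs 0.2, 1, 4.2 → best response Night.
Species 2 against Day: payoffs 2.2, 0.1, 0.4, 5.8 → best response Mixed.
Species 2 against Dusk: payoffs 2.8, 5.7, 1.1, 4.2 → best response Dusk.
Species 2 against Night: payoffs 0.2, 5.9, 4.4, 2 → best response Dusk.
No profile is a mutual best response for all players.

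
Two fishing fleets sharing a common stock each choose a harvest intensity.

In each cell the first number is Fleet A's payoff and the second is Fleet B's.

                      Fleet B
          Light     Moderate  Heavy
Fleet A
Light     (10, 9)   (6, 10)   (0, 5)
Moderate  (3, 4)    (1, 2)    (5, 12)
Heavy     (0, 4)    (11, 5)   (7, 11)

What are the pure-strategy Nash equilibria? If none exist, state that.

Fleet A against Light: payoffs 10, 3, 0 → best response Light.
Fleet A against Moderate: payoffs 6, 1, 11 → best response Heavy.
Fleet A against Heavy: payoffs 0, 5, 7 → best response Heavy.
Fleet B against Light: payoffs 9, 10, 5 → best response Moderate.
Fleet B against Moderate: payoffs 4, 2, 12 → best response Heavy.
Fleet B against Heavy: payoffs 4, 5, 11 → best response Heavy.
Mutual best responses: (Heavy, Heavy).

The unique pure-strategy Nash equilibrium is (Heavy, Heavy).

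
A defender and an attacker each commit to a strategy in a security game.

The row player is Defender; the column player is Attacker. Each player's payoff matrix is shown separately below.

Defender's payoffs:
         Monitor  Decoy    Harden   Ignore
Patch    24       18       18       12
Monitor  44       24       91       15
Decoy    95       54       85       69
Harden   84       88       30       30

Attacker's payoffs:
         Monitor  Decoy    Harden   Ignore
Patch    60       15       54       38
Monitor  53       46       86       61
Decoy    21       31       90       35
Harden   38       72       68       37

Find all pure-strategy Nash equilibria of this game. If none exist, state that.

For each player, find the best response to each opponent profile; mutual best responses are the pure NE.
Defender against Monitor: payoffs 24, 44, 95, 84 → best response Decoy.
Defender against Decoy: payoffs 18, 24, 54, 88 → best response Harden.
Defender against Harden: payoffs 18, 91, 85, 30 → best response Monitor.
Defender against Ignore: payoffs 12, 15, 69, 30 → best response Decoy.
Attacker against Patch: payoffs 60, 15, 54, 38 → best response Monitor.
Attacker against Monitor: payoffs 53, 46, 86, 61 → best response Harden.
Attacker against Decoy: payoffs 21, 31, 90, 35 → best response Harden.
Attacker against Harden: payoffs 38, 72, 68, 37 → best response Decoy.
Mutual best responses: (Monitor, Harden); (Harden, Decoy).

Pure-strategy Nash equilibria: (Monitor, Harden), (Harden, Decoy)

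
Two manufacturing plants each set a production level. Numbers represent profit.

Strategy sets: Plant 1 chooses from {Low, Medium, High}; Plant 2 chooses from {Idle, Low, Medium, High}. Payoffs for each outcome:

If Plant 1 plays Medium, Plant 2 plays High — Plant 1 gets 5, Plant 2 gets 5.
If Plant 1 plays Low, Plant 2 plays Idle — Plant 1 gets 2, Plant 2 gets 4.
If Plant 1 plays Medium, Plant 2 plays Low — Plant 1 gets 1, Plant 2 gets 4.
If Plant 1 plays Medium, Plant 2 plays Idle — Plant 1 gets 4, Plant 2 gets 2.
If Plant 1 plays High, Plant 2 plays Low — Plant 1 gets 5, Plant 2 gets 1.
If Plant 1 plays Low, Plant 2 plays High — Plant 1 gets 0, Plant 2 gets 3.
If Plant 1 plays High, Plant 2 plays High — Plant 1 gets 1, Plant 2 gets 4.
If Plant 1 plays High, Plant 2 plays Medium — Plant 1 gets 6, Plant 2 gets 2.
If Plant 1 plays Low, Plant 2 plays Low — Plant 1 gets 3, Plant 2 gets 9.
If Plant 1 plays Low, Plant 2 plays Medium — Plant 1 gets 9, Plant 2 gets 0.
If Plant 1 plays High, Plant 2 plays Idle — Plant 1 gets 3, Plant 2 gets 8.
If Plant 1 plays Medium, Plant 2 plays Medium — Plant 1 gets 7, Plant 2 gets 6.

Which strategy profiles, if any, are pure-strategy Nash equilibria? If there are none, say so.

There is no pure-strategy Nash equilibrium.

(Low, Idle): Plant 1 can switch to Medium (2 → 4). Not NE.
(Low, Low): Plant 1 can switch to High (3 → 5). Not NE.
(Low, Medium): Plant 2 can switch to Idle (0 → 4). Not NE.
(Low, High): Plant 1 can switch to Medium (0 → 5). Not NE.
(Medium, Idle): Plant 2 can switch to Low (2 → 4). Not NE.
(Medium, Low): Plant 1 can switch to Low (1 → 3). Not NE.
(Medium, Medium): Plant 1 can switch to Low (7 → 9). Not NE.
(Medium, High): Plant 2 can switch to Medium (5 → 6). Not NE.
(High, Idle): Plant 1 can switch to Medium (3 → 4). Not NE.
(High, Low): Plant 2 can switch to Idle (1 → 8). Not NE.
(High, Medium): Plant 1 can switch to Low (6 → 9). Not NE.
(High, High): Plant 1 can switch to Medium (1 → 5). Not NE.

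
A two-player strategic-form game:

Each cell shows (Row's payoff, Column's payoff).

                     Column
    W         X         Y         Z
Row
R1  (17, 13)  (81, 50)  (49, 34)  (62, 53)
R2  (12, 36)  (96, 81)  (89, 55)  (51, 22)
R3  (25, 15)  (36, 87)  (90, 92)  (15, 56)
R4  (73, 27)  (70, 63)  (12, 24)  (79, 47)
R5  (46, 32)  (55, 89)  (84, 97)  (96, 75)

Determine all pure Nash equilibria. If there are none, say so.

(R2, X) and (R3, Y)

(R1, W): Row can switch to R3 (17 → 25). Not NE.
(R1, X): Row can switch to R2 (81 → 96). Not NE.
(R1, Y): Row can switch to R2 (49 → 89). Not NE.
(R1, Z): Row can switch to R4 (62 → 79). Not NE.
(R2, W): Row can switch to R1 (12 → 17). Not NE.
(R2, X): Row gets 96, best alternative 81; Column gets 81, best alternative 55. No profitable deviation — NE.
(R2, Y): Row can switch to R3 (89 → 90). Not NE.
(R2, Z): Row can switch to R1 (51 → 62). Not NE.
(R3, W): Row can switch to R4 (25 → 73). Not NE.
(R3, X): Row can switch to R1 (36 → 81). Not NE.
(R3, Y): Row gets 90, best alternative 89; Column gets 92, best alternative 87. No profitable deviation — NE.
(R3, Z): Row can switch to R1 (15 → 62). Not NE.
(R4, W): Column can switch to X (27 → 63). Not NE.
(R4, X): Row can switch to R1 (70 → 81). Not NE.
(The remaining 6 profiles each have a profitable deviation by the same check.)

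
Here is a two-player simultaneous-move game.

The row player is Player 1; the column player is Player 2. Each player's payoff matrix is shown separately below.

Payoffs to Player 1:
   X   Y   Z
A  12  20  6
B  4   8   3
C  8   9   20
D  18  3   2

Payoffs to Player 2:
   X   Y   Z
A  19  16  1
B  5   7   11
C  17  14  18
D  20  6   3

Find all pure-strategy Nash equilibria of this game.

The pure Nash equilibria are (C, Z); (D, X).

(A, X): Player 1 can switch to D (12 → 18). Not NE.
(A, Y): Player 2 can switch to X (16 → 19). Not NE.
(A, Z): Player 1 can switch to C (6 → 20). Not NE.
(B, X): Player 1 can switch to A (4 → 12). Not NE.
(B, Y): Player 1 can switch to A (8 → 20). Not NE.
(B, Z): Player 1 can switch to A (3 → 6). Not NE.
(C, Z): Player 1 gets 20, best alternative 6; Player 2 gets 18, best alternative 17. No profitable deviation — NE.
(D, X): Player 1 gets 18, best alternative 12; Player 2 gets 20, best alternative 6. No profitable deviation — NE.
(The remaining 4 profiles each have a profitable deviation by the same check.)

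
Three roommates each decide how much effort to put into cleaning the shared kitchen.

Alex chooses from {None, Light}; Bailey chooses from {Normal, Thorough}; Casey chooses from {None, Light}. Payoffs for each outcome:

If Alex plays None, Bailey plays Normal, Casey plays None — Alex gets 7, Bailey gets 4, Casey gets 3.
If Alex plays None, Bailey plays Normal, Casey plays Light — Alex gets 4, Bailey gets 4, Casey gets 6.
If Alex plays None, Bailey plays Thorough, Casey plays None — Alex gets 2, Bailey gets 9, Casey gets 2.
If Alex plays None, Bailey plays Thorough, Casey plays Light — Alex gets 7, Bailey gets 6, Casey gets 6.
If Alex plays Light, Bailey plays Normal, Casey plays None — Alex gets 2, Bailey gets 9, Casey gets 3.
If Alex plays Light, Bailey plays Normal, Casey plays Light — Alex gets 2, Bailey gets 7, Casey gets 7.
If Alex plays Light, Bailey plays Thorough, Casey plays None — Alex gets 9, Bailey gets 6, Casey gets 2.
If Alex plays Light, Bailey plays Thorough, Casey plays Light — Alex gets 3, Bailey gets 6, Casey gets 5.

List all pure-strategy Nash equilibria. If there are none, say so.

The unique pure-strategy Nash equilibrium is (None, Thorough, Light).

Alex against (Normal, None): payoffs 7, 2 → best response None.
Alex against (Normal, Light): payoffs 4, 2 → best response None.
Alex against (Thorough, None): payoffs 2, 9 → best response Light.
Alex against (Thorough, Light): payoffs 7, 3 → best response None.
Bailey against (None, None): payoffs 4, 9 → best response Thorough.
Bailey against (None, Light): payoffs 4, 6 → best response Thorough.
Bailey against (Light, None): payoffs 9, 6 → best response Normal.
Bailey against (Light, Light): payoffs 7, 6 → best response Normal.
Casey against (None, Normal): payoffs 3, 6 → best response Light.
Casey against (None, Thorough): payoffs 2, 6 → best response Light.
Casey against (Light, Normal): payoffs 3, 7 → best response Light.
Casey against (Light, Thorough): payoffs 2, 5 → best response Light.
Mutual best responses: (None, Thorough, Light).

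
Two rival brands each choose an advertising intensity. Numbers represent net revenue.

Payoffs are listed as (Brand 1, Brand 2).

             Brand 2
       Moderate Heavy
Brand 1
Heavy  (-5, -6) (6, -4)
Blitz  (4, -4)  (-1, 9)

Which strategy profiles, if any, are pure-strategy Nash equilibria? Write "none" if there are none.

The unique pure-strategy Nash equilibrium is (Heavy, Heavy).

Brand 1 against Moderate: payoffs -5, 4 → best response Blitz.
Brand 1 against Heavy: payoffs 6, -1 → best response Heavy.
Brand 2 against Heavy: payoffs -6, -4 → best response Heavy.
Brand 2 against Blitz: payoffs -4, 9 → best response Heavy.
Mutual best responses: (Heavy, Heavy).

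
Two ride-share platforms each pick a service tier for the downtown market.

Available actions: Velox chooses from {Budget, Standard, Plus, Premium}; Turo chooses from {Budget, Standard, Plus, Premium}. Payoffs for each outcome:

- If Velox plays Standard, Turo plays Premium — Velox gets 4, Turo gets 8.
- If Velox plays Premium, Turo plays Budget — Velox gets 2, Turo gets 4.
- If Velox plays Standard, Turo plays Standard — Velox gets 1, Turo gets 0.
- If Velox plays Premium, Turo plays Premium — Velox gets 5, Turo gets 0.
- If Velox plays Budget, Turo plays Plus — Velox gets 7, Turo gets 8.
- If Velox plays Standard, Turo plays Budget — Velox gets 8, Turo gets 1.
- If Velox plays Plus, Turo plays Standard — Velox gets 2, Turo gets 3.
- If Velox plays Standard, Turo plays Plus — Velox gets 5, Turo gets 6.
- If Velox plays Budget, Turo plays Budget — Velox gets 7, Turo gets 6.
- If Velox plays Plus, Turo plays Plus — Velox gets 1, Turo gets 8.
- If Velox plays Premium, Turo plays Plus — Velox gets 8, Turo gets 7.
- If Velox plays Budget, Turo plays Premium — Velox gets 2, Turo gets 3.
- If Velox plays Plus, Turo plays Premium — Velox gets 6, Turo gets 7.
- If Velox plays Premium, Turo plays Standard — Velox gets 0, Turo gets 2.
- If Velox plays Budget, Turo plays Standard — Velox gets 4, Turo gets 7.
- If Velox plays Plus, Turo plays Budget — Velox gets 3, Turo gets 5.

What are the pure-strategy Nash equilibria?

(Budget, Budget): Velox can switch to Standard (7 → 8). Not NE.
(Budget, Standard): Turo can switch to Plus (7 → 8). Not NE.
(Budget, Plus): Velox can switch to Premium (7 → 8). Not NE.
(Budget, Premium): Velox can switch to Standard (2 → 4). Not NE.
(Standard, Budget): Turo can switch to Plus (1 → 6). Not NE.
(Standard, Standard): Velox can switch to Budget (1 → 4). Not NE.
(Standard, Plus): Velox can switch to Budget (5 → 7). Not NE.
(Standard, Premium): Velox can switch to Plus (4 → 6). Not NE.
(Plus, Budget): Velox can switch to Budget (3 → 7). Not NE.
(Plus, Standard): Velox can switch to Budget (2 → 4). Not NE.
(Plus, Plus): Velox can switch to Budget (1 → 7). Not NE.
(Plus, Premium): Turo can switch to Plus (7 → 8). Not NE.
(Premium, Plus): Velox gets 8, best alternative 7; Turo gets 7, best alternative 4. No profitable deviation — NE.
(The remaining 3 profiles each have a profitable deviation by the same check.)

(Premium, Plus)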